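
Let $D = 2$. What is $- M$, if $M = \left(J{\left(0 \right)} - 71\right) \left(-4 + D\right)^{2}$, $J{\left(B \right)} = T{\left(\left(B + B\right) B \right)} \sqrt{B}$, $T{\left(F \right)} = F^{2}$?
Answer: $284$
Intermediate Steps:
$J{\left(B \right)} = 4 B^{\frac{9}{2}}$ ($J{\left(B \right)} = \left(\left(B + B\right) B\right)^{2} \sqrt{B} = \left(2 B B\right)^{2} \sqrt{B} = \left(2 B^{2}\right)^{2} \sqrt{B} = 4 B^{4} \sqrt{B} = 4 B^{\frac{9}{2}}$)
$M = -284$ ($M = \left(4 \cdot 0^{\frac{9}{2}} - 71\right) \left(-4 + 2\right)^{2} = \left(4 \cdot 0 - 71\right) \left(-2\right)^{2} = \left(0 - 71\right) 4 = \left(-71\right) 4 = -284$)
$- M = \left(-1\right) \left(-284\right) = 284$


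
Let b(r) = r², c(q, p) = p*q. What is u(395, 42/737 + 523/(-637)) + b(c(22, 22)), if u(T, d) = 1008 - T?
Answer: 234869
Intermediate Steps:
u(395, 42/737 + 523/(-637)) + b(c(22, 22)) = (1008 - 1*395) + (22*22)² = (1008 - 395) + 484² = 613 + 234256 = 234869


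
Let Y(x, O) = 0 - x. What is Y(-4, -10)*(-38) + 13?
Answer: -139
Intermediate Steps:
Y(x, O) = -x
Y(-4, -10)*(-38) + 13 = -1*(-4)*(-38) + 13 = 4*(-38) + 13 = -152 + 13 = -139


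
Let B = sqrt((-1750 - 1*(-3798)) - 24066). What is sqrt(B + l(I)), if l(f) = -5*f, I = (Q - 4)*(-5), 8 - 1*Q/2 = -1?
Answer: sqrt(350 + I*sqrt(22018)) ≈ 19.107 + 3.883*I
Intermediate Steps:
Q = 18 (Q = 16 - 2*(-1) = 16 + 2 = 18)
I = -70 (I = (18 - 4)*(-5) = 14*(-5) = -70)
B = I*sqrt(22018) (B = sqrt((-1750 + 3798) - 24066) = sqrt(2048 - 24066) = sqrt(-22018) = I*sqrt(22018) ≈ 148.38*I)
sqrt(B + l(I)) = sqrt(I*sqrt(22018) - 5*(-70)) = sqrt(I*sqrt(22018) + 350) = sqrt(350 + I*sqrt(22018))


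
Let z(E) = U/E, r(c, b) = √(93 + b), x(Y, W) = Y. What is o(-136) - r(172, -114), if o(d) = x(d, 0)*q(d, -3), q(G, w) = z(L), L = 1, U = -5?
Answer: 680 - I*√21 ≈ 680.0 - 4.5826*I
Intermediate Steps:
z(E) = -5/E
q(G, w) = -5 (q(G, w) = -5/1 = -5*1 = -5)
o(d) = -5*d (o(d) = d*(-5) = -5*d)
o(-136) - r(172, -114) = -5*(-136) - √(93 - 114) = 680 - √(-21) = 680 - I*√21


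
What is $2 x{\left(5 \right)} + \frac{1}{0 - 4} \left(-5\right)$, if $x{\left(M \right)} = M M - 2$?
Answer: $\frac{189}{4} \approx 47.25$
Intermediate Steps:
$x{\left(M \right)} = -2 + M^{2}$ ($x{\left(M \right)} = M^{2} - 2 = -2 + M^{2}$)
$2 x{\left(5 \right)} + \frac{1}{0 - 4} \left(-5\right) = 2 \left(-2 + 5^{2}\right) + \frac{1}{0 - 4} \left(-5\right) = 2 \left(-2 + 25\right) + \frac{1}{-4} \left(-5\right) = 2 \cdot 23 - - \frac{5}{4} = 46 + \frac{5}{4} = \frac{189}{4}$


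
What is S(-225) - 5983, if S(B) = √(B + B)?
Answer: -5983 + 15*I*√2 ≈ -5983.0 + 21.213*I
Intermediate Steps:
S(B) = √2*√B (S(B) = √(2*B) = √2*√B)
S(-225) - 5983 = √2*√(-225) - 5983 = √2*(15*I) - 5983 = 15*I*√2 - 5983 = -5983 + 15*I*√2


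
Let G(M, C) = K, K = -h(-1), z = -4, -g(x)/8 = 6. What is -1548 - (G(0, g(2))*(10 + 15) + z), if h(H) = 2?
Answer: -1494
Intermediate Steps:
g(x) = -48 (g(x) = -8*6 = -48)
K = -2 (K = -1*2 = -2)
G(M, C) = -2
-1548 - (G(0, g(2))*(10 + 15) + z) = -1548 - (-2*(10 + 15) - 4) = -1548 - (-2*25 - 4) = -1548 - (-50 - 4) = -1548 - 1*(-54) = -1548 + 54 = -1494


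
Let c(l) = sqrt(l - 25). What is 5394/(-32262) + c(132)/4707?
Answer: -899/5377 + sqrt(107)/4707 ≈ -0.16500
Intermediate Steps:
c(l) = sqrt(-25 + l)
5394/(-32262) + c(132)/4707 = 5394/(-32262) + sqrt(-25 + 132)/4707 = 5394*(-1/32262) + sqrt(107)*(1/4707) = -899/5377 + sqrt(107)/4707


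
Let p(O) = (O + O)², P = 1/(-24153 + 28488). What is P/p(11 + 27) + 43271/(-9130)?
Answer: -108346082903/22860570480 ≈ -4.7394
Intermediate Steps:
P = 1/4335 ≈ 0.00023068
p(O) = 4*O² (p(O) = (2*O)² = 4*O²)
P/p(11 + 27) + 43271/(-9130) = 1/(4335*((4*(11 + 27)²))) + 43271/(-9130) = 1/(4335*((4*38²))) + 43271*(-1/9130) = 1/(4335*((4*1444))) - 43271/9130 = (1/4335)/5776 - 43271/9130 = (1/4335)*(1/5776) - 43271/9130 = 1/25038960 - 43271/9130 = -108346082903/22860570480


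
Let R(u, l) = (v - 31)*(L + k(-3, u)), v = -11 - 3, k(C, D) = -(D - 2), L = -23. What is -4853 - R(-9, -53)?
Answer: -5393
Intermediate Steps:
k(C, D) = 2 - D (k(C, D) = -(-2 + D) = 2 - D)
v = -14
R(u, l) = 945 + 45*u (R(u, l) = (-14 - 31)*(-23 + (2 - u)) = -45*(-21 - u) = 945 + 45*u)
-4853 - R(-9, -53) = -4853 - (945 + 45*(-9)) = -4853 - (945 - 405) = -4853 - 1*540 = -4853 - 540 = -5393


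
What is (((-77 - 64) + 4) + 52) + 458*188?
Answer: 86019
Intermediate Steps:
(((-77 - 64) + 4) + 52) + 458*188 = ((-141 + 4) + 52) + 86104 = (-137 + 52) + 86104 = -85 + 86104 = 86019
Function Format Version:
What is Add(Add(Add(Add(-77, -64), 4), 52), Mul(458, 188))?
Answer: 86019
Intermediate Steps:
Add(Add(Add(Add(-77, -64), 4), 52), Mul(458, 188)) = Add(Add(Add(-141, 4), 52), 86104) = Add(Add(-137, 52), 86104) = Add(-85, 86104) = 86019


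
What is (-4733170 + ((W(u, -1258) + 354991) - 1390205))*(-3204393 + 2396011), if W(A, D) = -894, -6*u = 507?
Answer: 4663780488196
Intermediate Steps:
u = -169/2 (u = -⅙*507 = -169/2 ≈ -84.500)
(-4733170 + ((W(u, -1258) + 354991) - 1390205))*(-3204393 + 2396011) = (-4733170 + ((-894 + 354991) - 1390205))*(-3204393 + 2396011) = (-4733170 + (354097 - 1390205))*(-808382) = (-4733170 - 1036108)*(-808382) = -5769278*(-808382) = 4663780488196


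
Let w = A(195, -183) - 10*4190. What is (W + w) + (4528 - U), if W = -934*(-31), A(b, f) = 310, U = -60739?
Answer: 52631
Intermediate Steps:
w = -41590 (w = 310 - 10*4190 = 310 - 1*41900 = 310 - 41900 = -41590)
W = 28954
(W + w) + (4528 - U) = (28954 - 41590) + (4528 - 1*(-60739)) = -12636 + (4528 + 60739) = -12636 + 65267 = 52631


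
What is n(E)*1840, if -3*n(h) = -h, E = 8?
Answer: 14720/3 ≈ 4906.7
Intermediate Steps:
n(h) = h/3 (n(h) = -(-1)*h/3 = h/3)
n(E)*1840 = ((⅓)*8)*1840 = (8/3)*1840 = 14720/3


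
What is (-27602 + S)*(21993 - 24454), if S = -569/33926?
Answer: 2304544437681/33926 ≈ 6.7929e+7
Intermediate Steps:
S = -569/33926 (S = -569*1/33926 = -569/33926 ≈ -0.016772)
(-27602 + S)*(21993 - 24454) = (-27602 - 569/33926)*(21993 - 24454) = -936426021/33926*(-2461) = 2304544437681/33926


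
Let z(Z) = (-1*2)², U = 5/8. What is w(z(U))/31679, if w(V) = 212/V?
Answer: 53/31679 ≈ 0.0016730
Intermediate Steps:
U = 5/8 (U = 5*(⅛) = 5/8 ≈ 0.62500)
z(Z) = 4 (z(Z) = (-2)² = 4)
w(z(U))/31679 = (212/4)/31679 = (212*(¼))*(1/31679) = 53*(1/31679) = 53/31679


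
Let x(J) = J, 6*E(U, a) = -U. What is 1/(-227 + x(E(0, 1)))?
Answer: -1/227 ≈ -0.0044053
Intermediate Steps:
E(U, a) = -U/6 (E(U, a) = (-U)/6 = -U/6)
1/(-227 + x(E(0, 1))) = 1/(-227 - ⅙*0) = 1/(-227 + 0) = 1/(-227) = -1/227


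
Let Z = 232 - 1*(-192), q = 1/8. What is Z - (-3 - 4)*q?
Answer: 3399/8 ≈ 424.88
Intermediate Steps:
q = ⅛ ≈ 0.12500
Z = 424 (Z = 232 + 192 = 424)
Z - (-3 - 4)*q = 424 - (-3 - 4)/8 = 424 - (-7)/8 = 424 - 1*(-7/8) = 424 + 7/8 = 3399/8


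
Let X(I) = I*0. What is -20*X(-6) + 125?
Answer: 125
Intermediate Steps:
X(I) = 0
-20*X(-6) + 125 = -20*0 + 125 = 0 + 125 = 125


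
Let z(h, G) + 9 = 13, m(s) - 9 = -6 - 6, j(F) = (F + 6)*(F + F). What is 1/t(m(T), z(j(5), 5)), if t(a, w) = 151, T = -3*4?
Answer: 1/151 ≈ 0.0066225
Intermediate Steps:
j(F) = 2*F*(6 + F) (j(F) = (6 + F)*(2*F) = 2*F*(6 + F))
T = -12
m(s) = -3 (m(s) = 9 + (-6 - 6) = 9 - 12 = -3)
z(h, G) = 4 (z(h, G) = -9 + 13 = 4)
1/t(m(T), z(j(5), 5)) = 1/151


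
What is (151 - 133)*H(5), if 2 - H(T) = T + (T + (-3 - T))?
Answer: 0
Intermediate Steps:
H(T) = 5 - T (H(T) = 2 - (T + (T + (-3 - T))) = 2 - (T - 3) = 2 - (-3 + T) = 2 + (3 - T) = 5 - T)
(151 - 133)*H(5) = (151 - 133)*(5 - 1*5) = 18*(5 - 5) = 18*0 = 0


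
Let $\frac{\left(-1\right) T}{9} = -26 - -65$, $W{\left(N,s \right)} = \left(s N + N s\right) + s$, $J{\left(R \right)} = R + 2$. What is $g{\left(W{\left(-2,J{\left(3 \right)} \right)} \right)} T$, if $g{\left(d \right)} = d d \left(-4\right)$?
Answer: $315900$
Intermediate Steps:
$J{\left(R \right)} = 2 + R$
$W{\left(N,s \right)} = s + 2 N s$ ($W{\left(N,s \right)} = \left(N s + N s\right) + s = 2 N s + s = s + 2 N s$)
$g{\left(d \right)} = - 4 d^{2}$ ($g{\left(d \right)} = d^{2} \left(-4\right) = - 4 d^{2}$)
$T = -351$ ($T = - 9 \left(-26 - -65\right) = - 9 \left(-26 + 65\right) = \left(-9\right) 39 = -351$)
$g{\left(W{\left(-2,J{\left(3 \right)} \right)} \right)} T = - 4 \left(\left(2 + 3\right) \left(1 + 2 \left(-2\right)\right)\right)^{2} \left(-351\right) = - 4 \left(5 \left(1 - 4\right)\right)^{2} \left(-351\right) = - 4 \left(5 \left(-3\right)\right)^{2} \left(-351\right) = - 4 \left(-15\right)^{2} \left(-351\right) = \left(-4\right) 225 \left(-351\right) = \left(-900\right) \left(-351\right) = 315900$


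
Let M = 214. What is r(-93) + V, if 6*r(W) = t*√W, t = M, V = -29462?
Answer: -29462 + 107*I*√93/3 ≈ -29462.0 + 343.96*I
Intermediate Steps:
t = 214
r(W) = 107*√W/3 (r(W) = (214*√W)/6 = 107*√W/3)
r(-93) + V = 107*√(-93)/3 - 29462 = 107*(I*√93)/3 - 29462 = 107*I*√93/3 - 29462 = -29462 + 107*I*√93/3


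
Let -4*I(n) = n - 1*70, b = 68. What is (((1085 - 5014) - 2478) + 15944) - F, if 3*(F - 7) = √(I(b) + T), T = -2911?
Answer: 9530 - I*√11642/6 ≈ 9530.0 - 17.983*I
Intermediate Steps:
I(n) = 35/2 - n/4 (I(n) = -(n - 1*70)/4 = -(n - 70)/4 = -(-70 + n)/4 = 35/2 - n/4)
F = 7 + I*√11642/6 (F = 7 + √((35/2 - ¼*68) - 2911)/3 = 7 + √((35/2 - 17) - 2911)/3 = 7 + √(½ - 2911)/3 = 7 + √(-5821/2)/3 = 7 + (I*√11642/2)/3 = 7 + I*√11642/6 ≈ 7.0 + 17.983*I)
(((1085 - 5014) - 2478) + 15944) - F = (((1085 - 5014) - 2478) + 15944) - (7 + I*√11642/6) = ((-3929 - 2478) + 15944) + (-7 - I*√11642/6) = (-6407 + 15944) + (-7 - I*√11642/6) = 9537 + (-7 - I*√11642/6) = 9530 - I*√11642/6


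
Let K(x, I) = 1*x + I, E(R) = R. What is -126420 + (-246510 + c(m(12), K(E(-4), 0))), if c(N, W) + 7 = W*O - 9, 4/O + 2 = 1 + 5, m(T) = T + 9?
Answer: -372950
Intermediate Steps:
m(T) = 9 + T
O = 1 (O = 4/(-2 + (1 + 5)) = 4/(-2 + 6) = 4/4 = 4*(¼) = 1)
K(x, I) = I + x (K(x, I) = x + I = I + x)
c(N, W) = -16 + W (c(N, W) = -7 + (W*1 - 9) = -7 + (W - 9) = -7 + (-9 + W) = -16 + W)
-126420 + (-246510 + c(m(12), K(E(-4), 0))) = -126420 + (-246510 + (-16 + (0 - 4))) = -126420 + (-246510 + (-16 - 4)) = -126420 + (-246510 - 20) = -126420 - 246530 = -372950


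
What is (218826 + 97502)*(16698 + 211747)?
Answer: 72263549960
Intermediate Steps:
(218826 + 97502)*(16698 + 211747) = 316328*228445 = 72263549960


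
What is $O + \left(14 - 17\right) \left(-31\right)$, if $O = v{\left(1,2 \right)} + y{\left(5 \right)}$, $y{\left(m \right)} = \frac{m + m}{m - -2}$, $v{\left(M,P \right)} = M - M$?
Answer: $\frac{661}{7} \approx 94.429$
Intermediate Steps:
$v{\left(M,P \right)} = 0$
$y{\left(m \right)} = \frac{2 m}{2 + m}$ ($y{\left(m \right)} = \frac{2 m}{m + 2} = \frac{2 m}{2 + m}$)
$O = \frac{10}{7}$ ($O = 0 + 2 \cdot 5 \frac{1}{2 + 5} = 0 + 2 \cdot 5 \cdot \frac{1}{7} = 0 + \frac{10}{7} = \frac{10}{7} \approx 1.4286$)
$O + \left(14 - 17\right) \left(-31\right) = \frac{10}{7} + \left(14 - 17\right) \left(-31\right) = \frac{10}{7} - -93 = \frac{10}{7} + 93 = \frac{661}{7}$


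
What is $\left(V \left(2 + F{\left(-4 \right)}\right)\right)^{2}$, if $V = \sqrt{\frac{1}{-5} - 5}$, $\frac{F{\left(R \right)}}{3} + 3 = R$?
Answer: $- \frac{9386}{5} \approx -1877.2$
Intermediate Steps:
$F{\left(R \right)} = -9 + 3 R$
$V = \frac{i \sqrt{130}}{5}$ ($V = \sqrt{- \frac{1}{5} - 5} = \sqrt{- \frac{26}{5}} = \frac{i \sqrt{130}}{5} \approx 2.2803 i$)
$\left(V \left(2 + F{\left(-4 \right)}\right)\right)^{2} = \left(\frac{i \sqrt{130}}{5} \left(2 + \left(-9 + 3 \left(-4\right)\right)\right)\right)^{2} = \left(\frac{i \sqrt{130}}{5} \left(2 - 21\right)\right)^{2} = \left(\frac{i \sqrt{130}}{5} \left(-19\right)\right)^{2} = \left(- \frac{19 i \sqrt{130}}{5}\right)^{2} = - \frac{9386}{5}$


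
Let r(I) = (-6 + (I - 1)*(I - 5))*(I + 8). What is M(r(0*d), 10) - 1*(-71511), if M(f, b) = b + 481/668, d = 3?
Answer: 47776509/668 ≈ 71522.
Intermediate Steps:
r(I) = (-6 + (-1 + I)*(-5 + I))*(8 + I)
M(f, b) = 481/668 + b (M(f, b) = b + 481*(1/668) = b + 481/668 = 481/668 + b)
M(r(0*d), 10) - 1*(-71511) = (481/668 + 10) - 1*(-71511) = 7161/668 + 71511 = 47776509/668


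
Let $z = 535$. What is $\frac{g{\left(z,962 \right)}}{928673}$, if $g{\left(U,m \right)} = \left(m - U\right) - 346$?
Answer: $\frac{81}{928673} \approx 8.7221 \cdot 10^{-5}$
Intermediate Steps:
$g{\left(U,m \right)} = -346 + m - U$ ($g{\left(U,m \right)} = \left(m - U\right) - 346 = -346 + m - U$)
$\frac{g{\left(z,962 \right)}}{928673} = \frac{-346 + 962 - 535}{928673} = \left(-346 + 962 - 535\right) \frac{1}{928673} = 81 \cdot \frac{1}{928673} = \frac{81}{928673}$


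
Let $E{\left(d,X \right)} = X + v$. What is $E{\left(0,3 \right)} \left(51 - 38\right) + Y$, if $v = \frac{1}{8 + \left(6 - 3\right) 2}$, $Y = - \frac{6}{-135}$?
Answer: $\frac{25183}{630} \approx 39.973$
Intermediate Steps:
$Y = \frac{2}{45}$ ($Y = \left(-6\right) \left(- \frac{1}{135}\right) = \frac{2}{45} \approx 0.044444$)
$v = \frac{1}{14}$ ($v = \frac{1}{8 + 3 \cdot 2} = \frac{1}{8 + 6} = \frac{1}{14} \approx 0.071429$)
$E{\left(d,X \right)} = \frac{1}{14} + X$ ($E{\left(d,X \right)} = X + \frac{1}{14} = \frac{1}{14} + X$)
$E{\left(0,3 \right)} \left(51 - 38\right) + Y = \left(\frac{1}{14} + 3\right) \left(51 - 38\right) + \frac{2}{45} = \frac{43}{14} \cdot 13 + \frac{2}{45} = \frac{559}{14} + \frac{2}{45} = \frac{25183}{630}$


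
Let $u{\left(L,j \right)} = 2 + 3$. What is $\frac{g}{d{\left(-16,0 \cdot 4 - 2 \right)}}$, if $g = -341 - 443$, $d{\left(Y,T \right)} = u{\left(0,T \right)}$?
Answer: $- \frac{784}{5} \approx -156.8$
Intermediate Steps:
$u{\left(L,j \right)} = 5$
$d{\left(Y,T \right)} = 5$
$g = -784$ ($g = -341 - 443 = -784$)
$\frac{g}{d{\left(-16,0 \cdot 4 - 2 \right)}} = - \frac{784}{5}$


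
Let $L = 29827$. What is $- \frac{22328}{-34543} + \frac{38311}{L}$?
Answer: $\frac{284193447}{147187723} \approx 1.9308$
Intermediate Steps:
$- \frac{22328}{-34543} + \frac{38311}{L} = - \frac{22328}{-34543} + \frac{38311}{29827} = \left(-22328\right) \left(- \frac{1}{34543}\right) + 38311 \cdot \frac{1}{29827} = \frac{22328}{34543} + \frac{5473}{4261} = \frac{284193447}{147187723}$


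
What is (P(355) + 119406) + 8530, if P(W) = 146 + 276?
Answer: 128358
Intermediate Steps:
P(W) = 422
(P(355) + 119406) + 8530 = (422 + 119406) + 8530 = 119828 + 8530 = 128358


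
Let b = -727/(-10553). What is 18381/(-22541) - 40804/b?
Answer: -9706271922079/16387307 ≈ -5.9230e+5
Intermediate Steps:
b = 727/10553 (b = -727*(-1/10553) = 727/10553 ≈ 0.068890)
18381/(-22541) - 40804/b = 18381/(-22541) - 40804/727/10553 = 18381*(-1/22541) - 40804*10553/727 = -18381/22541 - 430604612/727 = -9706271922079/16387307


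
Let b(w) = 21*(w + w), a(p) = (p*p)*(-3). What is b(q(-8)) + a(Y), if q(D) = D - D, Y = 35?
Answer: -3675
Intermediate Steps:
a(p) = -3*p**2 (a(p) = p**2*(-3) = -3*p**2)
q(D) = 0
b(w) = 42*w (b(w) = 21*(2*w) = 42*w)
b(q(-8)) + a(Y) = 42*0 - 3*35**2 = 0 - 3*1225 = 0 - 3675 = -3675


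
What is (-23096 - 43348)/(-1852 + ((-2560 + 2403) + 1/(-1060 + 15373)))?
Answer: 237753243/7188704 ≈ 33.073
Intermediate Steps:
(-23096 - 43348)/(-1852 + ((-2560 + 2403) + 1/(-1060 + 15373))) = -66444/(-1852 + (-157 + 1/14313)) = -66444/(-1852 - 2247140/14313) = -66444/(-28754816/14313) = -66444*(-14313/28754816) = 237753243/7188704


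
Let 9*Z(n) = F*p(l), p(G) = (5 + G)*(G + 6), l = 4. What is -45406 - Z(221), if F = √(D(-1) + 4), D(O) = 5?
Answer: -45436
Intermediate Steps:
p(G) = (5 + G)*(6 + G)
F = 3 (F = √(5 + 4) = √9 = 3)
Z(n) = 30 (Z(n) = (3*(30 + 4² + 11*4))/9 = (3*(30 + 16 + 44))/9 = (3*90)/9 = (⅑)*270 = 30)
-45406 - Z(221) = -45406 - 1*30 = -45406 - 30 = -45436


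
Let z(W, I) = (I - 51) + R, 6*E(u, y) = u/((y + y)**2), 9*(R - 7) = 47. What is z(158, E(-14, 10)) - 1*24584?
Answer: -88642021/3600 ≈ -24623.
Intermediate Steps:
R = 110/9 (R = 7 + (1/9)*47 = 7 + 47/9 = 110/9 ≈ 12.222)
E(u, y) = u/(24*y**2) (E(u, y) = (u/((y + y)**2))/6 = (u/((2*y)**2))/6 = (u/((4*y**2)))/6 = (u*(1/(4*y**2)))/6 = (u/(4*y**2))/6 = u/(24*y**2))
z(W, I) = -349/9 + I (z(W, I) = (I - 51) + 110/9 = (-51 + I) + 110/9 = -349/9 + I)
z(158, E(-14, 10)) - 1*24584 = (-349/9 + (1/24)*(-14)/10**2) - 1*24584 = (-349/9 + (1/24)*(-14)*(1/100)) - 24584 = (-349/9 - 7/1200) - 24584 = -139621/3600 - 24584 = -88642021/3600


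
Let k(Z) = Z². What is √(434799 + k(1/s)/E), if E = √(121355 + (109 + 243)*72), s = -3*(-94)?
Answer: √(744116714793853257276 + 146699*√146699)/41369118 ≈ 659.39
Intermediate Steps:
s = 282
E = √146699 (E = √(121355 + 352*72) = √(121355 + 25344) = √146699 ≈ 383.01)
√(434799 + k(1/s)/E) = √(434799 + (1/282)²/(√146699)) = √(434799 + (1/282)²*(√146699/146699)) = √(434799 + (√146699/146699)/79524) = √(434799 + √146699/11666091276)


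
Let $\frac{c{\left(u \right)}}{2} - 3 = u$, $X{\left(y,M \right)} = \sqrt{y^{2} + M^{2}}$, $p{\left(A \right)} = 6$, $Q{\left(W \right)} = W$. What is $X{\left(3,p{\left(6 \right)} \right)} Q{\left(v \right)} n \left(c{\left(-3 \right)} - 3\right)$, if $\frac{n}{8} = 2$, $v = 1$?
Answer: $- 144 \sqrt{5} \approx -321.99$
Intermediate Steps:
$X{\left(y,M \right)} = \sqrt{M^{2} + y^{2}}$
$n = 16$ ($n = 8 \cdot 2 = 16$)
$c{\left(u \right)} = 6 + 2 u$
$X{\left(3,p{\left(6 \right)} \right)} Q{\left(v \right)} n \left(c{\left(-3 \right)} - 3\right) = \sqrt{6^{2} + 3^{2}} \cdot 1 \cdot 16 \left(\left(6 + 2 \left(-3\right)\right) - 3\right) = \sqrt{36 + 9} \cdot 1 \cdot 16 \left(\left(6 - 6\right) - 3\right) = \sqrt{45} \cdot 1 \cdot 16 \left(0 - 3\right) = 3 \sqrt{5} \cdot 1 \cdot 16 \left(-3\right) = 3 \sqrt{5} \cdot 16 \left(-3\right) = 48 \sqrt{5} \left(-3\right) = - 144 \sqrt{5}$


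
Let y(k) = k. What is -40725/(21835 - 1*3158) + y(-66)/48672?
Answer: -330566647/151507824 ≈ -2.1818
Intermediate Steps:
-40725/(21835 - 1*3158) + y(-66)/48672 = -40725/(21835 - 1*3158) - 66/48672 = -40725/(21835 - 3158) - 66*1/48672 = -40725/18677 - 11/8112 = -330566647/151507824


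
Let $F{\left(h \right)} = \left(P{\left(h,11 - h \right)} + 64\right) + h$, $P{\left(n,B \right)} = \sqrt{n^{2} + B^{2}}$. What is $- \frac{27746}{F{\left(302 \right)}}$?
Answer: $\frac{10155036}{41929} - \frac{27746 \sqrt{175885}}{41929} \approx -35.328$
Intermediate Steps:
$P{\left(n,B \right)} = \sqrt{B^{2} + n^{2}}$
$F{\left(h \right)} = 64 + h + \sqrt{h^{2} + \left(11 - h\right)^{2}}$ ($F{\left(h \right)} = \left(\sqrt{\left(11 - h\right)^{2} + h^{2}} + 64\right) + h = \left(\sqrt{h^{2} + \left(11 - h\right)^{2}} + 64\right) + h = \left(64 + \sqrt{h^{2} + \left(11 - h\right)^{2}}\right) + h = 64 + h + \sqrt{h^{2} + \left(11 - h\right)^{2}}$)
$- \frac{27746}{F{\left(302 \right)}} = - \frac{27746}{64 + 302 + \sqrt{302^{2} + \left(-11 + 302\right)^{2}}} = - \frac{27746}{64 + 302 + \sqrt{91204 + 291^{2}}} = - \frac{27746}{64 + 302 + \sqrt{91204 + 84681}} = - \frac{27746}{64 + 302 + \sqrt{175885}} = - \frac{27746}{366 + \sqrt{175885}}$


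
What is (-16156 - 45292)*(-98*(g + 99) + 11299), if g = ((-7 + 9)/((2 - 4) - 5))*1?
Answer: -99853000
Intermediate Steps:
g = -2/7 (g = (2/(-2 - 5))*1 = (2/(-7))*1 = (2*(-⅐))*1 = -2/7*1 = -2/7 ≈ -0.28571)
(-16156 - 45292)*(-98*(g + 99) + 11299) = (-16156 - 45292)*(-98*(-2/7 + 99) + 11299) = -61448*(-98*691/7 + 11299) = -61448*(-9674 + 11299) = -61448*1625 = -99853000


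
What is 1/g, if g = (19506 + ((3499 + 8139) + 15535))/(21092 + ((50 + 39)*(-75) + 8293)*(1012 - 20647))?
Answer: -31748338/46679 ≈ -680.14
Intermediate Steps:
g = -46679/31748338 (g = (19506 + (11638 + 15535))/(21092 + (89*(-75) + 8293)*(-19635)) = (19506 + 27173)/(21092 + (-6675 + 8293)*(-19635)) = 46679/(21092 + 1618*(-19635)) = 46679/(21092 - 31769430) = 46679/(-31748338) = 46679*(-1/31748338) = -46679/31748338 ≈ -0.0014703)
1/g = 1/(-46679/31748338) = -31748338/46679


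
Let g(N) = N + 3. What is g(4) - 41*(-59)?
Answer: 2426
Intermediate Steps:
g(N) = 3 + N
g(4) - 41*(-59) = (3 + 4) - 41*(-59) = 7 + 2419 = 2426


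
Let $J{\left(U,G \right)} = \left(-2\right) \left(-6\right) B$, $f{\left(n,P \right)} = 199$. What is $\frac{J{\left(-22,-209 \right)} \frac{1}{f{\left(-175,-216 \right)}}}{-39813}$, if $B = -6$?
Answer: $\frac{24}{2640929} \approx 9.0877 \cdot 10^{-6}$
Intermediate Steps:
$J{\left(U,G \right)} = -72$ ($J{\left(U,G \right)} = \left(-2\right) \left(-6\right) \left(-6\right) = 12 \left(-6\right) = -72$)
$\frac{J{\left(-22,-209 \right)} \frac{1}{f{\left(-175,-216 \right)}}}{-39813} = \frac{\left(-72\right) \frac{1}{199}}{-39813} = \left(-72\right) \frac{1}{199} \left(- \frac{1}{39813}\right) = \left(- \frac{72}{199}\right) \left(- \frac{1}{39813}\right) = \frac{24}{2640929}$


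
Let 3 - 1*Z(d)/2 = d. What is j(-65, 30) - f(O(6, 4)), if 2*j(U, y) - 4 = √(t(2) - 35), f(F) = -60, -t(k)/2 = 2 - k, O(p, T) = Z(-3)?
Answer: 62 + I*√35/2 ≈ 62.0 + 2.958*I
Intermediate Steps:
Z(d) = 6 - 2*d
O(p, T) = 12 (O(p, T) = 6 - 2*(-3) = 6 + 6 = 12)
t(k) = -4 + 2*k (t(k) = -2*(2 - k) = -4 + 2*k)
j(U, y) = 2 + I*√35/2 (j(U, y) = 2 + √((-4 + 2*2) - 35)/2 = 2 + √((-4 + 4) - 35)/2 = 2 + √(0 - 35)/2 = 2 + √(-35)/2 = 2 + (I*√35)/2 = 2 + I*√35/2)
j(-65, 30) - f(O(6, 4)) = (2 + I*√35/2) - 1*(-60) = (2 + I*√35/2) + 60 = 62 + I*√35/2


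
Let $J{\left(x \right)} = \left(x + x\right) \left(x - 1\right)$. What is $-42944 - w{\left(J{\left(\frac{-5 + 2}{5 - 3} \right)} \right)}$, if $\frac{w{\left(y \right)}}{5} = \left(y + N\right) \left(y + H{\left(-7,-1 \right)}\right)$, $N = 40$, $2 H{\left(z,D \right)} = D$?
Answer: $- \frac{89213}{2} \approx -44607.0$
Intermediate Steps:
$H{\left(z,D \right)} = \frac{D}{2}$
$J{\left(x \right)} = 2 x \left(-1 + x\right)$
$w{\left(y \right)} = 5 \left(40 + y\right) \left(- \frac{1}{2} + y\right)$ ($w{\left(y \right)} = 5 \left(y + 40\right) \left(y + \frac{1}{2} \left(-1\right)\right) = 5 \left(40 + y\right) \left(y - \frac{1}{2}\right) = 5 \left(40 + y\right) \left(- \frac{1}{2} + y\right)$)
$-42944 - w{\left(J{\left(\frac{-5 + 2}{5 - 3} \right)} \right)} = -42944 - \left(-100 + 5 \left(2 \frac{-5 + 2}{5 - 3} \left(-1 + \frac{-5 + 2}{5 - 3}\right)\right)^{2} + \frac{395 \cdot 2 \frac{-5 + 2}{5 - 3} \left(-1 + \frac{-5 + 2}{5 - 3}\right)}{2}\right) = -42944 - \left(-100 + 5 \left(2 \left(- \frac{3}{2}\right) \left(-1 - \frac{3}{2}\right)\right)^{2} + \frac{395 \cdot 2 \left(- \frac{3}{2}\right) \left(-1 - \frac{3}{2}\right)}{2}\right) = -42944 - \left(-100 + 5 \left(2 \left(- \frac{3}{2}\right) \left(- \frac{5}{2}\right)\right)^{2} + \frac{395 \cdot 2 \left(- \frac{3}{2}\right) \left(- \frac{5}{2}\right)}{2}\right) = -42944 - \left(-100 + 5 \left(\frac{15}{2}\right)^{2} + \frac{395}{2} \cdot \frac{15}{2}\right) = -42944 - \left(-100 + 5 \cdot \frac{225}{4} + \frac{5925}{4}\right) = -42944 - \left(-100 + \frac{1125}{4} + \frac{5925}{4}\right) = -42944 - \frac{3325}{2} = - \frac{89213}{2}$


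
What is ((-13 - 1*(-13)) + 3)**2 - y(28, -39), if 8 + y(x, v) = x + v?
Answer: 28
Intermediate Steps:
y(x, v) = -8 + v + x (y(x, v) = -8 + (x + v) = -8 + (v + x) = -8 + v + x)
((-13 - 1*(-13)) + 3)**2 - y(28, -39) = ((-13 - 1*(-13)) + 3)**2 - (-8 - 39 + 28) = ((-13 + 13) + 3)**2 - 1*(-19) = (0 + 3)**2 + 19 = 3**2 + 19 = 9 + 19 = 28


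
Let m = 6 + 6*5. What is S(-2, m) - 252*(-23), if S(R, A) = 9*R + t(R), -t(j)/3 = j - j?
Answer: 5778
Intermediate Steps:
t(j) = 0 (t(j) = -3*(j - j) = -3*0 = 0)
m = 36 (m = 6 + 30 = 36)
S(R, A) = 9*R (S(R, A) = 9*R + 0 = 9*R)
S(-2, m) - 252*(-23) = 9*(-2) - 252*(-23) = -18 + 5796 = 5778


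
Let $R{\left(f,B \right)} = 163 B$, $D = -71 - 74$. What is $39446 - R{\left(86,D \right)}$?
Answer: $63081$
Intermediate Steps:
$D = -145$ ($D = -71 - 74 = -145$)
$39446 - R{\left(86,D \right)} = 39446 - 163 \left(-145\right) = 39446 - -23635 = 39446 + 23635 = 63081$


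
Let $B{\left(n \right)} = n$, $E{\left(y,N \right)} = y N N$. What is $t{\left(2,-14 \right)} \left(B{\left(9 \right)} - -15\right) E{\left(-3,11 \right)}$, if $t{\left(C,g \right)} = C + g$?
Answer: $104544$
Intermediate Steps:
$E{\left(y,N \right)} = y N^{2}$ ($E{\left(y,N \right)} = N y N = y N^{2}$)
$t{\left(2,-14 \right)} \left(B{\left(9 \right)} - -15\right) E{\left(-3,11 \right)} = \left(2 - 14\right) \left(9 - -15\right) \left(- 3 \cdot 11^{2}\right) = - 12 \left(9 + 15\right) \left(\left(-3\right) 121\right) = \left(-12\right) 24 \left(-363\right) = \left(-288\right) \left(-363\right) = 104544$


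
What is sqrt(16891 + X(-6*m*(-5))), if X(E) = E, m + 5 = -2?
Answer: sqrt(16681) ≈ 129.16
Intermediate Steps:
m = -7 (m = -5 - 2 = -7)
sqrt(16891 + X(-6*m*(-5))) = sqrt(16891 - 6*(-7)*(-5)) = sqrt(16891 + 42*(-5)) = sqrt(16891 - 210) = sqrt(16681)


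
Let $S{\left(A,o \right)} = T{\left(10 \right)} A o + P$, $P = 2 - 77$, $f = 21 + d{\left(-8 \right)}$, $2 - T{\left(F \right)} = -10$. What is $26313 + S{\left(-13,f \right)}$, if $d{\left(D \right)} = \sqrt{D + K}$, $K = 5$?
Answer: $22962 - 156 i \sqrt{3} \approx 22962.0 - 270.2 i$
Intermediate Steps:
$d{\left(D \right)} = \sqrt{5 + D}$ ($d{\left(D \right)} = \sqrt{D + 5} = \sqrt{5 + D}$)
$T{\left(F \right)} = 12$ ($T{\left(F \right)} = 2 - -10 = 2 + 10 = 12$)
$f = 21 + i \sqrt{3}$ ($f = 21 + \sqrt{5 - 8} = 21 + \sqrt{-3} = 21 + i \sqrt{3} \approx 21.0 + 1.732 i$)
$P = -75$ ($P = 2 - 77 = -75$)
$S{\left(A,o \right)} = -75 + 12 A o$ ($S{\left(A,o \right)} = 12 A o - 75 = -75 + 12 A o$)
$26313 + S{\left(-13,f \right)} = 26313 - \left(75 + 156 \left(21 + i \sqrt{3}\right)\right) = 26313 - \left(3351 + 156 i \sqrt{3}\right) = 22962 - 156 i \sqrt{3}$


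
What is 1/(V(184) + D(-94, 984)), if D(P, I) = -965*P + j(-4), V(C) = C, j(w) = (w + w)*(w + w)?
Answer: 1/90958 ≈ 1.0994e-5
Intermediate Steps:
j(w) = 4*w² (j(w) = (2*w)*(2*w) = 4*w²)
D(P, I) = 64 - 965*P (D(P, I) = -965*P + 4*(-4)² = -965*P + 4*16 = -965*P + 64 = 64 - 965*P)
1/(V(184) + D(-94, 984)) = 1/(184 + (64 - 965*(-94))) = 1/(184 + (64 + 90710)) = 1/(184 + 90774) = 1/90958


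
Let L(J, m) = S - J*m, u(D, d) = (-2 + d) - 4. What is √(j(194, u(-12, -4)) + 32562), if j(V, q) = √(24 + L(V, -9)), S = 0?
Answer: √(32562 + √1770) ≈ 180.57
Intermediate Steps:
u(D, d) = -6 + d
L(J, m) = -J*m (L(J, m) = 0 - J*m = -J*m)
j(V, q) = √(24 + 9*V) (j(V, q) = √(24 - 1*V*(-9)) = √(24 + 9*V))
√(j(194, u(-12, -4)) + 32562) = √(√(24 + 9*194) + 32562) = √(√(24 + 1746) + 32562) = √(√1770 + 32562) = √(32562 + √1770)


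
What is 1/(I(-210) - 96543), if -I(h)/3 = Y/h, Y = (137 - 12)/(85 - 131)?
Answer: -644/62173717 ≈ -1.0358e-5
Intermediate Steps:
Y = -125/46 (Y = 125/(-46) = 125*(-1/46) = -125/46 ≈ -2.7174)
I(h) = 375/(46*h) (I(h) = -(-375)/(46*h) = 375/(46*h))
1/(I(-210) - 96543) = 1/((375/46)/(-210) - 96543) = 1/((375/46)*(-1/210) - 96543) = 1/(-25/644 - 96543) = 1/(-62173717/644) = -644/62173717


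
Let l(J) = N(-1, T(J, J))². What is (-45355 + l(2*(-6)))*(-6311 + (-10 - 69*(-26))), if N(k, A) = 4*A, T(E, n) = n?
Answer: 194891877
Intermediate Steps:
l(J) = 16*J² (l(J) = (4*J)² = 16*J²)
(-45355 + l(2*(-6)))*(-6311 + (-10 - 69*(-26))) = (-45355 + 16*(2*(-6))²)*(-6311 + (-10 - 69*(-26))) = (-45355 + 16*(-12)²)*(-6311 + (-10 + 1794)) = (-45355 + 16*144)*(-6311 + 1784) = (-45355 + 2304)*(-4527) = -43051*(-4527) = 194891877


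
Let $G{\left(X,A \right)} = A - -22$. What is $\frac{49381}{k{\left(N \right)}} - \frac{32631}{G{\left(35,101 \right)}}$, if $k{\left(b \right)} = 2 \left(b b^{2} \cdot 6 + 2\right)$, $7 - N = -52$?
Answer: $- \frac{26804907483}{101046632} \approx -265.27$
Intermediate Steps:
$N = 59$ ($N = 7 - -52 = 7 + 52 = 59$)
$k{\left(b \right)} = 4 + 12 b^{3}$ ($k{\left(b \right)} = 2 \left(b^{3} \cdot 6 + 2\right) = 2 \left(6 b^{3} + 2\right) = 2 \left(2 + 6 b^{3}\right) = 4 + 12 b^{3}$)
$G{\left(X,A \right)} = 22 + A$ ($G{\left(X,A \right)} = A + 22 = 22 + A$)
$\frac{49381}{k{\left(N \right)}} - \frac{32631}{G{\left(35,101 \right)}} = \frac{49381}{4 + 12 \cdot 59^{3}} - \frac{32631}{22 + 101} = \frac{49381}{4 + 12 \cdot 205379} - \frac{32631}{123} = \frac{49381}{4 + 2464548} - \frac{10877}{41} = \frac{49381}{2464552} - \frac{10877}{41} = - \frac{26804907483}{101046632}$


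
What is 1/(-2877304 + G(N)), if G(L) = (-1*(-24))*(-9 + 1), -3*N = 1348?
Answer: -1/2877496 ≈ -3.4752e-7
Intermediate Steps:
N = -1348/3 (N = -1/3*1348 = -1348/3 ≈ -449.33)
G(L) = -192 (G(L) = 24*(-8) = -192)
1/(-2877304 + G(N)) = 1/(-2877304 - 192) = 1/(-2877496) = -1/2877496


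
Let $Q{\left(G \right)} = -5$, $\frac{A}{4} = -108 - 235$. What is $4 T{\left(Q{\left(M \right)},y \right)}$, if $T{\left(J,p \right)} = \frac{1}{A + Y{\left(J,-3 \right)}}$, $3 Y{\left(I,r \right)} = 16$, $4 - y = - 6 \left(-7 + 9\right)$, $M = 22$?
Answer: $- \frac{3}{1025} \approx -0.0029268$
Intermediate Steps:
$A = -1372$ ($A = 4 \left(-108 - 235\right) = 4 \left(-343\right) = -1372$)
$y = 16$ ($y = 4 - - 6 \left(-7 + 9\right) = 4 - \left(-6\right) 2 = 4 - -12 = 4 + 12 = 16$)
$Y{\left(I,r \right)} = \frac{16}{3}$ ($Y{\left(I,r \right)} = \frac{1}{3} \cdot 16 = \frac{16}{3}$)
$T{\left(J,p \right)} = - \frac{3}{4100}$ ($T{\left(J,p \right)} = \frac{1}{-1372 + \frac{16}{3}} = \frac{1}{- \frac{4100}{3}} = - \frac{3}{4100}$)
$4 T{\left(Q{\left(M \right)},y \right)} = 4 \left(- \frac{3}{4100}\right) = - \frac{3}{1025}$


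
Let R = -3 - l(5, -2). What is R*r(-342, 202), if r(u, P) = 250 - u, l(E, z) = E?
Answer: -4736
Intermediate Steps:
R = -8 (R = -3 - 1*5 = -3 - 5 = -8)
R*r(-342, 202) = -8*(250 - 1*(-342)) = -8*(250 + 342) = -8*592 = -4736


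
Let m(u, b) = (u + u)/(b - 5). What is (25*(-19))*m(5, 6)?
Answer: -4750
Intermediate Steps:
m(u, b) = 2*u/(-5 + b) (m(u, b) = (2*u)/(-5 + b) = 2*u/(-5 + b))
(25*(-19))*m(5, 6) = (25*(-19))*(2*5/(-5 + 6)) = -950*5/1 = -950*5 = -475*10 = -4750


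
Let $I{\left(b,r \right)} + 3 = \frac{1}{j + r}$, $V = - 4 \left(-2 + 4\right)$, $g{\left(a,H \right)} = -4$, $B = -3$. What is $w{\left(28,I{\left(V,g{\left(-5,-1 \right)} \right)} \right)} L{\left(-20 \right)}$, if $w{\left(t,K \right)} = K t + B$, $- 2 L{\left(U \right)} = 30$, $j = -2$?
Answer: $1375$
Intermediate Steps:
$L{\left(U \right)} = -15$ ($L{\left(U \right)} = \left(- \frac{1}{2}\right) 30 = -15$)
$V = -8$ ($V = \left(-4\right) 2 = -8$)
$I{\left(b,r \right)} = -3 + \frac{1}{-2 + r}$
$w{\left(t,K \right)} = -3 + K t$ ($w{\left(t,K \right)} = K t - 3 = -3 + K t$)
$w{\left(28,I{\left(V,g{\left(-5,-1 \right)} \right)} \right)} L{\left(-20 \right)} = \left(-3 + \frac{7 - -12}{-2 - 4} \cdot 28\right) \left(-15\right) = \left(-3 + \frac{7 + 12}{-6} \cdot 28\right) \left(-15\right) = \left(-3 + \left(- \frac{1}{6}\right) 19 \cdot 28\right) \left(-15\right) = \left(-3 - \frac{266}{3}\right) \left(-15\right) = \left(- \frac{275}{3}\right) \left(-15\right) = 1375$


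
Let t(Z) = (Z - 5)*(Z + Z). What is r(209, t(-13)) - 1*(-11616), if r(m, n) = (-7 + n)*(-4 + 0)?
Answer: 9772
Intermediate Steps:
t(Z) = 2*Z*(-5 + Z) (t(Z) = (-5 + Z)*(2*Z) = 2*Z*(-5 + Z))
r(m, n) = 28 - 4*n (r(m, n) = (-7 + n)*(-4) = 28 - 4*n)
r(209, t(-13)) - 1*(-11616) = (28 - 8*(-13)*(-5 - 13)) - 1*(-11616) = (28 - 8*(-13)*(-18)) + 11616 = (28 - 4*468) + 11616 = (28 - 1872) + 11616 = -1844 + 11616 = 9772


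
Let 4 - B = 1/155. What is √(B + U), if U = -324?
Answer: I*√7688155/155 ≈ 17.889*I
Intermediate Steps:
B = 619/155 (B = 4 - 1/155 = 619/155 ≈ 3.9935)
√(B + U) = √(619/155 - 324) = √(-49601/155) = I*√7688155/155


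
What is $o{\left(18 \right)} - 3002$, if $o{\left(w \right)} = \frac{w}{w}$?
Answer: $-3001$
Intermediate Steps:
$o{\left(w \right)} = 1$
$o{\left(18 \right)} - 3002 = 1 - 3002 = -3001$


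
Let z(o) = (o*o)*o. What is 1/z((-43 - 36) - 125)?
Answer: -1/8489664 ≈ -1.1779e-7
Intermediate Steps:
z(o) = o³ (z(o) = o²*o = o³)
1/z((-43 - 36) - 125) = 1/(((-43 - 36) - 125)³) = 1/((-79 - 125)³) = 1/((-204)³) = 1/(-8489664) = -1/8489664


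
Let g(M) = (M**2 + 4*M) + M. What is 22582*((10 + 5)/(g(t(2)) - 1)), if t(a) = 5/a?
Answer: 1354920/71 ≈ 19083.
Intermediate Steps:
g(M) = M**2 + 5*M
22582*((10 + 5)/(g(t(2)) - 1)) = 22582*((10 + 5)/((5/2)*(5 + 5/2) - 1)) = 22582*(15/((5*(1/2))*(5 + 5*(1/2)) - 1)) = 22582*(15/(5*(5 + 5/2)/2 - 1)) = 22582*(15/((5/2)*(15/2) - 1)) = 22582*(15/(75/4 - 1)) = 22582*(15/(71/4)) = 22582*(15*(4/71)) = 22582*(60/71) = 1354920/71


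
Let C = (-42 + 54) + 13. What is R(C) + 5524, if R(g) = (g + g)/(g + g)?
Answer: 5525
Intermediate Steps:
C = 25 (C = 12 + 13 = 25)
R(g) = 1 (R(g) = (2*g)/((2*g)) = (2*g)*(1/(2*g)) = 1)
R(C) + 5524 = 1 + 5524 = 5525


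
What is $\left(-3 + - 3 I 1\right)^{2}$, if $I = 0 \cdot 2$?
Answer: $9$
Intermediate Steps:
$I = 0$
$\left(-3 + - 3 I 1\right)^{2} = \left(-3 + \left(-3\right) 0 \cdot 1\right)^{2} = \left(-3 + 0 \cdot 1\right)^{2} = \left(-3 + 0\right)^{2} = \left(-3\right)^{2} = 9$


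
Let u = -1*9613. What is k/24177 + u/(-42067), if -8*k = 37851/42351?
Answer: 26247320389597/114861994620024 ≈ 0.22851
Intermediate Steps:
k = -12617/112936 (k = -37851/(8*42351) = -⅛*12617/14117 = -12617/112936 ≈ -0.11172)
u = -9613
k/24177 + u/(-42067) = -12617/112936/24177 - 9613/(-42067) = -12617/112936*1/24177 - 9613*(-1/42067) = -12617/2730453672 + 9613/42067 = 26247320389597/114861994620024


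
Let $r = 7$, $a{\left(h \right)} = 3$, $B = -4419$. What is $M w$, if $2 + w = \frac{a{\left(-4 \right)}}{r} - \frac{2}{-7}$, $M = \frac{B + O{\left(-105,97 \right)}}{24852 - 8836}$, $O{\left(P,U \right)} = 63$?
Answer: $\frac{891}{2548} \approx 0.34969$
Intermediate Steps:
$M = - \frac{99}{364}$ ($M = \frac{-4419 + 63}{24852 - 8836} = - \frac{4356}{16016} = \left(-4356\right) \frac{1}{16016} = - \frac{99}{364} \approx -0.27198$)
$w = - \frac{9}{7}$ ($w = -2 + \left(\frac{3}{7} - \frac{2}{-7}\right) = -2 + \left(3 \cdot \frac{1}{7} - - \frac{2}{7}\right) = -2 + \left(\frac{3}{7} + \frac{2}{7}\right) = -2 + \frac{5}{7} = - \frac{9}{7} \approx -1.2857$)
$M w = \left(- \frac{99}{364}\right) \left(- \frac{9}{7}\right) = \frac{891}{2548}$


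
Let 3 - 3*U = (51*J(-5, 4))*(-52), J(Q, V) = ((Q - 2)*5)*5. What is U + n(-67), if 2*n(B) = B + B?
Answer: -154766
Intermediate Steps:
J(Q, V) = -50 + 25*Q (J(Q, V) = ((-2 + Q)*5)*5 = (-10 + 5*Q)*5 = -50 + 25*Q)
n(B) = B (n(B) = (B + B)/2 = (2*B)/2 = B)
U = -154699 (U = 1 - 51*(-50 + 25*(-5))*(-52)/3 = 1 - 51*(-50 - 125)*(-52)/3 = 1 - 51*(-175)*(-52)/3 = 1 - (-2975)*(-52) = 1 - ⅓*464100 = 1 - 154700 = -154699)
U + n(-67) = -154699 - 67 = -154766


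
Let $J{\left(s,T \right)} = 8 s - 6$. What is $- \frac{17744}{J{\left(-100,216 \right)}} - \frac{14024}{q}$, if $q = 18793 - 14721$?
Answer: $\frac{3809389}{205127} \approx 18.571$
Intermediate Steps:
$J{\left(s,T \right)} = -6 + 8 s$
$q = 4072$
$- \frac{17744}{J{\left(-100,216 \right)}} - \frac{14024}{q} = - \frac{17744}{-6 + 8 \left(-100\right)} - \frac{14024}{4072} = - \frac{17744}{-6 - 800} - \frac{1753}{509} = - \frac{17744}{-806} - \frac{1753}{509} = \left(-17744\right) \left(- \frac{1}{806}\right) - \frac{1753}{509} = \frac{8872}{403} - \frac{1753}{509} = \frac{3809389}{205127}$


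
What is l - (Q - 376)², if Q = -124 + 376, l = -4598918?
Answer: -4614294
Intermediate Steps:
Q = 252
l - (Q - 376)² = -4598918 - (252 - 376)² = -4598918 - 1*(-124)² = -4598918 - 1*15376 = -4598918 - 15376 = -4614294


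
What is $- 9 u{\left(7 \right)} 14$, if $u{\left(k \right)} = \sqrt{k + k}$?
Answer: $- 126 \sqrt{14} \approx -471.45$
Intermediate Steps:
$u{\left(k \right)} = \sqrt{2} \sqrt{k}$ ($u{\left(k \right)} = \sqrt{2 k} = \sqrt{2} \sqrt{k}$)
$- 9 u{\left(7 \right)} 14 = - 9 \sqrt{2} \sqrt{7} \cdot 14 = - 9 \sqrt{14} \cdot 14 = - 126 \sqrt{14}$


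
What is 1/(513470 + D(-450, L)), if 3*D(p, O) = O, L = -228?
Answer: 1/513394 ≈ 1.9478e-6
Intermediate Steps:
D(p, O) = O/3
1/(513470 + D(-450, L)) = 1/(513470 + (⅓)*(-228)) = 1/(513470 - 76) = 1/513394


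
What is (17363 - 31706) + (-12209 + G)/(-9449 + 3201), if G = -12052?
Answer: -89590803/6248 ≈ -14339.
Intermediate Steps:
(17363 - 31706) + (-12209 + G)/(-9449 + 3201) = (17363 - 31706) + (-12209 - 12052)/(-9449 + 3201) = -14343 - 24261/(-6248) = -14343 - 24261*(-1/6248) = -14343 + 24261/6248 = -89590803/6248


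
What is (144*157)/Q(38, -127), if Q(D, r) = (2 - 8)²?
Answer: 628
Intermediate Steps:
Q(D, r) = 36 (Q(D, r) = (-6)² = 36)
(144*157)/Q(38, -127) = (144*157)/36 = 22608*(1/36) = 628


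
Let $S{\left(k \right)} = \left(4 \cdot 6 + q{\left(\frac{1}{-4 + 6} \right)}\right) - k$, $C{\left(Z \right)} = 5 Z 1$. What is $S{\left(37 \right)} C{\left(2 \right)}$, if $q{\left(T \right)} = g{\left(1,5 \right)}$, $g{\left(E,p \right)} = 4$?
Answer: $-90$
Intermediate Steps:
$C{\left(Z \right)} = 5 Z$
$q{\left(T \right)} = 4$
$S{\left(k \right)} = 28 - k$ ($S{\left(k \right)} = \left(4 \cdot 6 + 4\right) - k = \left(24 + 4\right) - k = 28 - k$)
$S{\left(37 \right)} C{\left(2 \right)} = \left(28 - 37\right) 5 \cdot 2 = \left(28 - 37\right) 10 = \left(-9\right) 10 = -90$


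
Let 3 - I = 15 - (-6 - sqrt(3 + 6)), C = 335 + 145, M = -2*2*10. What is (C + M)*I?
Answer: -9240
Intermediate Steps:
M = -40 (M = -4*10 = -40)
C = 480
I = -21 (I = 3 - (15 - (-6 - sqrt(3 + 6))) = 3 - (15 - (-6 - sqrt(9))) = 3 - (15 - (-6 - 1*3)) = 3 - (15 - (-6 - 3)) = 3 - (15 - 1*(-9)) = 3 - (15 + 9) = 3 - 1*24 = 3 - 24 = -21)
(C + M)*I = (480 - 40)*(-21) = 440*(-21) = -9240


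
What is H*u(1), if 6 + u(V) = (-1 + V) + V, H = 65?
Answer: -325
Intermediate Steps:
u(V) = -7 + 2*V (u(V) = -6 + ((-1 + V) + V) = -6 + (-1 + 2*V) = -7 + 2*V)
H*u(1) = 65*(-7 + 2*1) = 65*(-7 + 2) = 65*(-5) = -325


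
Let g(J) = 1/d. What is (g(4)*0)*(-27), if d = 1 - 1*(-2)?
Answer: 0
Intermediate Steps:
d = 3 (d = 1 + 2 = 3)
g(J) = 1/3
(g(4)*0)*(-27) = ((1/3)*0)*(-27) = 0*(-27) = 0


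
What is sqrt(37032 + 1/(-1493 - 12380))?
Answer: sqrt(7127183483255)/13873 ≈ 192.44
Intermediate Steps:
sqrt(37032 + 1/(-1493 - 12380)) = sqrt(37032 + 1/(-13873)) = sqrt(37032 - 1/13873) = sqrt(513744935/13873) = sqrt(7127183483255)/13873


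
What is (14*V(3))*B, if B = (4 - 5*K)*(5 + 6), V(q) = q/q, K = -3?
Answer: 2926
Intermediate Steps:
V(q) = 1
B = 209 (B = (4 - 5*(-3))*(5 + 6) = (4 + 15)*11 = 19*11 = 209)
(14*V(3))*B = (14*1)*209 = 14*209 = 2926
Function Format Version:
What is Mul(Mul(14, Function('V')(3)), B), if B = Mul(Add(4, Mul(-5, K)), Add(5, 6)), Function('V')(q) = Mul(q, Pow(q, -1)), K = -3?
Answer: 2926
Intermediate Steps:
Function('V')(q) = 1
B = 209 (B = Mul(Add(4, Mul(-5, -3)), Add(5, 6)) = Mul(Add(4, 15), 11) = Mul(19, 11) = 209)
Mul(Mul(14, Function('V')(3)), B) = Mul(Mul(14, 1), 209) = Mul(14, 209) = 2926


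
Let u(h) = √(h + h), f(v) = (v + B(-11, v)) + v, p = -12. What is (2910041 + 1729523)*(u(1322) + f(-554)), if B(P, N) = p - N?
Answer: -2625993224 + 9279128*√661 ≈ -2.3874e+9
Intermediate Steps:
B(P, N) = -12 - N
f(v) = -12 + v (f(v) = (v + (-12 - v)) + v = -12 + v)
u(h) = √2*√h (u(h) = √(2*h) = √2*√h)
(2910041 + 1729523)*(u(1322) + f(-554)) = (2910041 + 1729523)*(√2*√1322 + (-12 - 554)) = 4639564*(2*√661 - 566) = 4639564*(-566 + 2*√661) = -2625993224 + 9279128*√661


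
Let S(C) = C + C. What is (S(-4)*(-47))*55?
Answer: 20680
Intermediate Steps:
S(C) = 2*C
(S(-4)*(-47))*55 = ((2*(-4))*(-47))*55 = -8*(-47)*55 = 376*55 = 20680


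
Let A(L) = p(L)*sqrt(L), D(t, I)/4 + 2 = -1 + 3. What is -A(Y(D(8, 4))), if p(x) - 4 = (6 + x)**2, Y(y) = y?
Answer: 0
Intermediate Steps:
D(t, I) = 0 (D(t, I) = -8 + 4*(-1 + 3) = -8 + 4*2 = -8 + 8 = 0)
p(x) = 4 + (6 + x)**2
A(L) = sqrt(L)*(4 + (6 + L)**2) (A(L) = (4 + (6 + L)**2)*sqrt(L) = sqrt(L)*(4 + (6 + L)**2))
-A(Y(D(8, 4))) = -sqrt(0)*(4 + (6 + 0)**2) = -0*(4 + 6**2) = -0*(4 + 36) = -0*40 = -1*0 = 0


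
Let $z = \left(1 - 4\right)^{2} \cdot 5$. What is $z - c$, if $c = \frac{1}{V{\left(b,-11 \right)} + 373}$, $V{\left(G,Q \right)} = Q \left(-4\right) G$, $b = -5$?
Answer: $\frac{6884}{153} \approx 44.993$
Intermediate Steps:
$V{\left(G,Q \right)} = - 4 G Q$ ($V{\left(G,Q \right)} = - 4 Q G = - 4 G Q$)
$z = 45$ ($z = \left(-3\right)^{2} \cdot 5 = 9 \cdot 5 = 45$)
$c = \frac{1}{153}$ ($c = \frac{1}{\left(-4\right) \left(-5\right) \left(-11\right) + 373} = \frac{1}{-220 + 373} = \frac{1}{153} \approx 0.0065359$)
$z - c = 45 - \frac{1}{153} = \frac{6884}{153}$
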